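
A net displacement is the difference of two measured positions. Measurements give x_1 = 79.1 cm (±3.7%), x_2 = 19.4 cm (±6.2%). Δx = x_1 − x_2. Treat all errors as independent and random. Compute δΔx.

3.16 cm

Absolute uncertainties add in quadrature for a linear combination:
  (δx_1)² = 8.57;  (δx_2)² = 1.45
δΔx = √(10.0) = 3.16 cm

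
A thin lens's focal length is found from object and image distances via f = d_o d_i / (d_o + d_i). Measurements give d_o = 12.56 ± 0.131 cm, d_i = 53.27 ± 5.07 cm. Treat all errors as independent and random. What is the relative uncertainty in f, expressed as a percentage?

∂f/∂d_o = (d_i/(d_o+d_i))² = 0.655;  ∂f/∂d_i = (d_o/(d_o+d_i))² = 0.0364
δf = √((∂f/∂d_o · δd_o)² + (∂f/∂d_i · δd_i)²) = √(0.00736 + 0.0341) = 0.204 cm
f = 10.16 cm, so δf/f = 0.204/10.16 = 0.0200.

2.00%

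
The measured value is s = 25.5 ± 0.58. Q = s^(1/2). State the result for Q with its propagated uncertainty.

Q ∝ s^(1/2), so δQ/Q = |½| · δs/s = 0.5 × 0.0227 = 0.0114.
Q = 5.05, so δQ = 0.0114 × 5.05 = 0.0574.

5.05 ± 0.0574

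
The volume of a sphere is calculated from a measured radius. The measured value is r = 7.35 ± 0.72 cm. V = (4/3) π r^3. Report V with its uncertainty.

V is a product of powers, so relative uncertainties combine in quadrature:
  (3·δr/r)² = (3×0.0980)² = 0.0864
δV/V = √(0.0864) = 0.294
V = 1660 cm^3, so δV = 0.294 × 1660 = 489 cm^3.

1660 ± 489 cm^3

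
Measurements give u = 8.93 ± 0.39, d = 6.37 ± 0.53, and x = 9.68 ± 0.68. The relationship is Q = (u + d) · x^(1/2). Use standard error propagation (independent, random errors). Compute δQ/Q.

0.0555

Let w = u + d = 15.3. δw = √(δu² + δd²) = √(0.152 + 0.281) = 0.658, so δw/w = 0.0430.
Q is then a monomial in w, x:
δQ/Q = √((δw/w)² + (½·δx/x)²) = √(0.00185 + 0.00123) = 0.0555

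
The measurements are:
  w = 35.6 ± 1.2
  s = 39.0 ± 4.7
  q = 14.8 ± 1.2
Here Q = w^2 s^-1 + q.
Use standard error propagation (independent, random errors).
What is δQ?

Let p = w^2·s^-1 = 32.5. δp/p = √((2·δw/w)² + (-1·δs/s)²) = √(0.00454 + 0.0145) = 0.138, so δp = 4.49.
Q = p + q: δQ = √(δp² + δq²) = √(20.1 + 1.44) = 4.65

4.65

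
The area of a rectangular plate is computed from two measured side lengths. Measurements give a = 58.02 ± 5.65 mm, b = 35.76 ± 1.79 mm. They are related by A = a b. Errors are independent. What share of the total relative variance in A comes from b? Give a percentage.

20.9%

(δA/A)² = (1·δa/a)² + (1·δb/b)²
  a term: (1×0.0974)² = 0.00948
  b term: (1×0.0501)² = 0.00251
Total = 0.0120. Share from b = 0.00251/0.0120 = 0.209.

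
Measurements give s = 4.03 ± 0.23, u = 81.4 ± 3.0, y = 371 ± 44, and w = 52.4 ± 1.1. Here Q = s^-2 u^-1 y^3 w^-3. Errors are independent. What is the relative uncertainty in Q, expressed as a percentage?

Products/powers → add relative errors in quadrature, weighted by exponent:
  (-2·δs/s)² = (-2×0.0571)² = 0.0130;  (-1·δu/u)² = (-1×0.0369)² = 0.00136;  (3·δy/y)² = (3×0.119)² = 0.127;  (-3·δw/w)² = (-3×0.0210)² = 0.00397
δQ/Q = √(0.145) = 0.381

38.1%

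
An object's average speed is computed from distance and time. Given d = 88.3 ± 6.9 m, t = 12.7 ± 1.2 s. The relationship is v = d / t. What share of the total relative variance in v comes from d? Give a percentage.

(δv/v)² = (1·δd/d)² + (-1·δt/t)²
  d term: (1×0.0781)² = 0.00611
  t term: (-1×0.0945)² = 0.00893
Total = 0.0150. Share from d = 0.00611/0.0150 = 0.406.

40.6%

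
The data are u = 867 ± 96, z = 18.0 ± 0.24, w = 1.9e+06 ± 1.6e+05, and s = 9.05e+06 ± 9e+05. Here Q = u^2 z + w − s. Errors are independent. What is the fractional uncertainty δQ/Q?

0.492

Let p = u^2·z = 1.35e+07. δp/p = √((2·δu/u)² + (1·δz/z)²) = √(0.0490 + 0.000178) = 0.222, so δp = 3e+06.
Q = p + w − s: δQ = √(δp² + δw² + δs²) = √(9.01e+12 + 2.56e+10 + 8.1e+11) = 3.14e+06
Q = 6.38e+06, so δQ/Q = 3.14e+06/6.38e+06 = 0.492.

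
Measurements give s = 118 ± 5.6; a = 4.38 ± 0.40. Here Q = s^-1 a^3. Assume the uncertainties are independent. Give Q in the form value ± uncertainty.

0.712 ± 0.198

For a monomial Q ∝ s^-1, a^3, fractional errors add in quadrature:
  (-1·δs/s)² = (-1×0.0475)² = 0.00225;  (3·δa/a)² = (3×0.0913)² = 0.0751
δQ/Q = √(0.0773) = 0.278
Q = 0.712, so δQ = 0.278 × 0.712 = 0.198.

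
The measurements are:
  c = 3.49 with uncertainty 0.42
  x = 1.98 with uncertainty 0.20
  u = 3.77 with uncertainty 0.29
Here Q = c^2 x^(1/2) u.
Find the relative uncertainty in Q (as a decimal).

0.258

Q is a product of powers, so relative uncertainties combine in quadrature:
  (2·δc/c)² = (2×0.120)² = 0.0579;  (½·δx/x)² = (0.5×0.101)² = 0.00255;  (1·δu/u)² = (1×0.0769)² = 0.00592
δQ/Q = √(0.0664) = 0.258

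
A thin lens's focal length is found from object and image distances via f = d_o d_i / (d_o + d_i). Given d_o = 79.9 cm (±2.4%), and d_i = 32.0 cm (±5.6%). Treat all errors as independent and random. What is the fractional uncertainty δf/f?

∂f/∂d_o = (d_i/(d_o+d_i))² = 0.0818;  ∂f/∂d_i = (d_o/(d_o+d_i))² = 0.510
δf = √((∂f/∂d_o · δd_o)² + (∂f/∂d_i · δd_i)²) = √(0.0246 + 0.835) = 0.927 cm
f = 22.8 cm, so δf/f = 0.927/22.8 = 0.0406.

0.0406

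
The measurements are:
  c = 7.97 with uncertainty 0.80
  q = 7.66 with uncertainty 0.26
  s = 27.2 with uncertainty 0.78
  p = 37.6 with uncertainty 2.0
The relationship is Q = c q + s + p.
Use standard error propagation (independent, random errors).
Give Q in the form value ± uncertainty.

126 ± 6.82

Let w = c·q = 61.1. δw/w = √((1·δc/c)² + (1·δq/q)²) = √(0.0101 + 0.00115) = 0.106, so δw = 6.47.
Q = w + s + p: δQ = √(δw² + δs² + δp²) = √(41.8 + 0.608 + 4.00) = 6.82
Q = 126.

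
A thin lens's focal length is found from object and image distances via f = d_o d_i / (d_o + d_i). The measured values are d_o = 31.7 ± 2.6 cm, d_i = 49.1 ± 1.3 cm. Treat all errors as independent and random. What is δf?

∂f/∂d_o = (d_i/(d_o+d_i))² = 0.369;  ∂f/∂d_i = (d_o/(d_o+d_i))² = 0.154
δf = √((∂f/∂d_o · δd_o)² + (∂f/∂d_i · δd_i)²) = √(0.922 + 0.0400) = 0.981 cm

0.981 cm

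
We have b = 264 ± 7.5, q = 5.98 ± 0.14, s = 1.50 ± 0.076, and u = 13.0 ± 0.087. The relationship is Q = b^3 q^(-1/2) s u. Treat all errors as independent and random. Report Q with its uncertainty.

Each factor contributes (exponent × relative error)² to (δQ/Q)²:
  (3·δb/b)² = (3×0.0284)² = 0.00726;  (−½·δq/q)² = (-0.5×0.0234)² = 0.000137;  (1·δs/s)² = (1×0.0507)² = 0.00257;  (1·δu/u)² = (1×0.00669)² = 4.48e-05
δQ/Q = √(0.0100) = 0.100
Q = 1.47e+08, so δQ = 0.100 × 1.47e+08 = 1.47e+07.

(1.47 ± 0.147) × 10^8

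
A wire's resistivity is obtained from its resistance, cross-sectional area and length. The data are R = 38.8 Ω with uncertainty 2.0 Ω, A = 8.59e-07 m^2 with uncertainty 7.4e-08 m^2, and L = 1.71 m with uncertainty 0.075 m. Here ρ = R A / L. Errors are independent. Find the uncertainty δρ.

Since ρ is a product/quotient, work with relative uncertainties:
  (1·δR/R)² = (1×0.0515)² = 0.00266;  (1·δA/A)² = (1×0.0861)² = 0.00742;  (-1·δL/L)² = (-1×0.0439)² = 0.00192
δρ/ρ = √(0.0120) = 0.110
ρ = 1.95e-05 Ω·m, so δρ = 0.110 × 1.95e-05 = 2.14e-06 Ω·m.

2.14e-06 Ω·m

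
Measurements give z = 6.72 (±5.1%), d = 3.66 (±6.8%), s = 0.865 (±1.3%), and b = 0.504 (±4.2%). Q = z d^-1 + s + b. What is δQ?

Let p = z·d^-1 = 1.84. δp/p = √((1·δz/z)² + (-1·δd/d)²) = √(0.00260 + 0.00462) = 0.0850, so δp = 0.156.
Q = p + s + b: δQ = √(δp² + δs² + δb²) = √(0.0244 + 0.000126 + 0.000448) = 0.158

0.158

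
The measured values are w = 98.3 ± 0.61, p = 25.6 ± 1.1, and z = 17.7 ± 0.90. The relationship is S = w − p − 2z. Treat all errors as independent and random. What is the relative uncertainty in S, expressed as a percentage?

S is a linear combination, so absolute uncertainties add in quadrature:
  (δw)² = 0.372;  (δp)² = 1.21;  (2·δz)² = 3.24
δS = √(4.82) = 2.20
S = 37.3, so δS/S = 2.20/37.3 = 0.0589.

5.89%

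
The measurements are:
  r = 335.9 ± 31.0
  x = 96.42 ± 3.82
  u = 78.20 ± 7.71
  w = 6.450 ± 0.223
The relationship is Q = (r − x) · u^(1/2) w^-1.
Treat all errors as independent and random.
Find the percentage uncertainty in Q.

Let h = r − x = 239.5. δh = √(δr² + δx²) = √(961 + 14.6) = 31.2, so δh/h = 0.130.
Q is then a monomial in h, u, w:
δQ/Q = √((δh/h)² + (½·δu/u)² + (-1·δw/w)²) = √(0.0170 + 0.00243 + 0.00120) = 0.144

14.4%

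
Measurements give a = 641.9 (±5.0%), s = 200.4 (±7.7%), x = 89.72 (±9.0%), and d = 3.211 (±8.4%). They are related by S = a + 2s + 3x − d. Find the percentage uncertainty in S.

3.87%

S is a linear combination, so absolute uncertainties add in quadrature:
  (δa)² = 1030;  (2·δs)² = 952;  (3·δx)² = 587;  (δd)² = 0.0728
δS = √(2570) = 50.7
S = 1309, so δS/S = 50.7/1309 = 0.0387.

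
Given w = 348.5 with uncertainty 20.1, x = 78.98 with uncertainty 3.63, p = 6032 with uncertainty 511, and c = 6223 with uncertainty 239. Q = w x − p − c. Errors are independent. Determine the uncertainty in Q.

2110

Let h = w·x = 27520. δh/h = √((1·δw/w)² + (1·δx/x)²) = √(0.00333 + 0.00211) = 0.0737, so δh = 2030.
Q = h − p − c: δQ = √(δh² + δp² + δc²) = √(4.12e+06 + 2.61e+05 + 57100) = 2110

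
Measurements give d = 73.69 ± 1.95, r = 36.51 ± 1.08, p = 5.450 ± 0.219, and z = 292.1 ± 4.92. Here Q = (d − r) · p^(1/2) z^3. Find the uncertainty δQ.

1.75e+08

Let u = d − r = 37.18. δu = √(δd² + δr²) = √(3.80 + 1.17) = 2.23, so δu/u = 0.0600.
Q is then a monomial in u, p, z:
δQ/Q = √((δu/u)² + (½·δp/p)² + (3·δz/z)²) = √(0.00359 + 0.000404 + 0.00255) = 0.0809
Q = 2.163e+09, so δQ = 0.0809 × 2.163e+09 = 1.75e+08.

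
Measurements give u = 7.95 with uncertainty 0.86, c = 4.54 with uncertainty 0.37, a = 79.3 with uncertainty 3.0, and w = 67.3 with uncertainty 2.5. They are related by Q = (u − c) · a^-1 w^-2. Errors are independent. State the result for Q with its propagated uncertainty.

(9.49 ± 2.72) × 10^-6

Let h = u − c = 3.41. δh = √(δu² + δc²) = √(0.740 + 0.137) = 0.936, so δh/h = 0.275.
Q is then a monomial in h, a, w:
δQ/Q = √((δh/h)² + (-1·δa/a)² + (-2·δw/w)²) = √(0.0754 + 0.00143 + 0.00552) = 0.287
Q = 9.49e-06, so δQ = 0.287 × 9.49e-06 = 2.72e-06.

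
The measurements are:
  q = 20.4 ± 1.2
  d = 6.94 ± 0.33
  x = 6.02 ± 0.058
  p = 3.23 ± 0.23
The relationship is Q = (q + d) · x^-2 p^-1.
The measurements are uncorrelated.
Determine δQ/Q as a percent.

8.67%

Let u = q + d = 27.3. δu = √(δq² + δd²) = √(1.44 + 0.109) = 1.24, so δu/u = 0.0455.
Q is then a monomial in u, x, p:
δQ/Q = √((δu/u)² + (-2·δx/x)² + (-1·δp/p)²) = √(0.00207 + 0.000371 + 0.00507) = 0.0867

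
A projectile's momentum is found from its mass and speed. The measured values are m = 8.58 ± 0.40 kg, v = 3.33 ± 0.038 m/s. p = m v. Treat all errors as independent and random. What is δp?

Each factor contributes (exponent × relative error)² to (δp/p)²:
  (1·δm/m)² = (1×0.0466)² = 0.00217;  (1·δv/v)² = (1×0.0114)² = 0.000130
δp/p = √(0.00230) = 0.0480
p = 28.6 kg·m/s, so δp = 0.0480 × 28.6 = 1.37 kg·m/s.

1.37 kg·m/s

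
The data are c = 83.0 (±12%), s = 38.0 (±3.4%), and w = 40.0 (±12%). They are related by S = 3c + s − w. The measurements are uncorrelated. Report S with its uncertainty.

S is a linear combination, so absolute uncertainties add in quadrature:
  (3·δc)² = 893;  (δs)² = 1.67;  (δw)² = 23.0
δS = √(918) = 30.3
S = 247.

247 ± 30.3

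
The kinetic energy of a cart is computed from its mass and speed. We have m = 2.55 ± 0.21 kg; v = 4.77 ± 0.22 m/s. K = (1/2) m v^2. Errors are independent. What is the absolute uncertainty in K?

3.59 J

Each factor contributes (exponent × relative error)² to (δK/K)²:
  (1·δm/m)² = (1×0.0824)² = 0.00678;  (2·δv/v)² = (2×0.0461)² = 0.00851
δK/K = √(0.0153) = 0.124
K = 29.0 J, so δK = 0.124 × 29.0 = 3.59 J.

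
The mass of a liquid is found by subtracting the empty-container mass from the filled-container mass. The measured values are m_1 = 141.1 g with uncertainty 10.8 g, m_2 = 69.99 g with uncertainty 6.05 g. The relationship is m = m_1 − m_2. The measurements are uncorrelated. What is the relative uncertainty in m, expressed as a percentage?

m is a linear combination, so absolute uncertainties add in quadrature:
  (δm_1)² = 117;  (δm_2)² = 36.6
δm = √(153) = 12.4 g
m = 71.11 g, so δm/m = 12.4/71.11 = 0.174.

17.4%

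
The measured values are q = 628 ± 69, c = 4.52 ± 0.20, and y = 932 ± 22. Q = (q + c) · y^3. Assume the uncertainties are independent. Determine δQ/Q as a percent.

13.0%

Let u = q + c = 633. δu = √(δq² + δc²) = √(4760 + 0.0400) = 69.0, so δu/u = 0.109.
Q is then a monomial in u, y:
δQ/Q = √((δu/u)² + (3·δy/y)²) = √(0.0119 + 0.00501) = 0.130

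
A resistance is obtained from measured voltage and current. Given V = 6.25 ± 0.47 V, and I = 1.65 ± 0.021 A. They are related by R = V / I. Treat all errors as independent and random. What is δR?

0.289 Ω

Products/powers → add relative errors in quadrature, weighted by exponent:
  (1·δV/V)² = (1×0.0752)² = 0.00566;  (-1·δI/I)² = (-1×0.0127)² = 0.000162
δR/R = √(0.00582) = 0.0763
R = 3.79 Ω, so δR = 0.0763 × 3.79 = 0.289 Ω.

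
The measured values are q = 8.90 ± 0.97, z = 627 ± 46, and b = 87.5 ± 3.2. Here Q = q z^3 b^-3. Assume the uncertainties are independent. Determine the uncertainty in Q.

Since Q is a product/quotient, work with relative uncertainties:
  (1·δq/q)² = (1×0.109)² = 0.0119;  (3·δz/z)² = (3×0.0734)² = 0.0484;  (-3·δb/b)² = (-3×0.0366)² = 0.0120
δQ/Q = √(0.0724) = 0.269
Q = 3270, so δQ = 0.269 × 3270 = 881.

881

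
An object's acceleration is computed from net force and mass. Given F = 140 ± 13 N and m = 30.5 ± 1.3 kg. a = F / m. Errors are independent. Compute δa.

Relative error in a monomial: (δa/a)² = Σ (nᵢ · δxᵢ/xᵢ)².
  (1·δF/F)² = (1×0.0929)² = 0.00862;  (-1·δm/m)² = (-1×0.0426)² = 0.00182
δa/a = √(0.0104) = 0.102
a = 4.59 m/s^2, so δa = 0.102 × 4.59 = 0.469 m/s^2.

0.469 m/s^2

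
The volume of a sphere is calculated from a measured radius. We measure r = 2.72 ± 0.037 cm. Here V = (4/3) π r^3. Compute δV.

V ∝ r^3, so δV/V = |3| · δr/r = 3 × 0.0136 = 0.0408.
V = 84.3 cm^3, so δV = 0.0408 × 84.3 = 3.44 cm^3.

3.44 cm^3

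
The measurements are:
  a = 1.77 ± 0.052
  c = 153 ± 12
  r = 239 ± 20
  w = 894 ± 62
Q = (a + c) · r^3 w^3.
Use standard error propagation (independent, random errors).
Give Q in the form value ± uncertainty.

(1.51 ± 0.506) × 10^18

Let u = a + c = 155. δu = √(δa² + δc²) = √(0.00270 + 144) = 12.0, so δu/u = 0.0775.
Q is then a monomial in u, r, w:
δQ/Q = √((δu/u)² + (3·δr/r)² + (3·δw/w)²) = √(0.00601 + 0.0630 + 0.0433) = 0.335
Q = 1.51e+18, so δQ = 0.335 × 1.51e+18 = 5.06e+17.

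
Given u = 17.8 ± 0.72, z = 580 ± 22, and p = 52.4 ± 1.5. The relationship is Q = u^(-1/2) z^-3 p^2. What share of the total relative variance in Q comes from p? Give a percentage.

19.7%

(δQ/Q)² = (−½·δu/u)² + (-3·δz/z)² + (2·δp/p)²
  u term: (-0.5×0.0404)² = 0.000409
  z term: (-3×0.0379)² = 0.0129
  p term: (2×0.0286)² = 0.00328
Total = 0.0166. Share from p = 0.00328/0.0166 = 0.197.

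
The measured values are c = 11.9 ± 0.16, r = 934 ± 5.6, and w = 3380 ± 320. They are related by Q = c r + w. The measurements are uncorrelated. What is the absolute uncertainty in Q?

359

Let p = c·r = 11100. δp/p = √((1·δc/c)² + (1·δr/r)²) = √(0.000181 + 3.59e-05) = 0.0147, so δp = 164.
Q = p + w: δQ = √(δp² + δw²) = √(26800 + 1.02e+05) = 359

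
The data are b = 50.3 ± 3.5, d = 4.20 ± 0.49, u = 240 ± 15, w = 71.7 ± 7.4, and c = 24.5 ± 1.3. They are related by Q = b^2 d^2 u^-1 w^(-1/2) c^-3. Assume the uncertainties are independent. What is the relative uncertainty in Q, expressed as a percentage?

Since Q is a product/quotient, work with relative uncertainties:
  (2·δb/b)² = (2×0.0696)² = 0.0194;  (2·δd/d)² = (2×0.117)² = 0.0544;  (-1·δu/u)² = (-1×0.0625)² = 0.00391;  (−½·δw/w)² = (-0.5×0.103)² = 0.00266;  (-3·δc/c)² = (-3×0.0531)² = 0.0253
δQ/Q = √(0.106) = 0.325

32.5%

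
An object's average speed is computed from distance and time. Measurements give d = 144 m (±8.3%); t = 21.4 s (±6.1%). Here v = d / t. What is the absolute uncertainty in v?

v is a product of powers, so relative uncertainties combine in quadrature:
  (1·δd/d)² = (1×0.0830)² = 0.00689;  (-1·δt/t)² = (-1×0.0610)² = 0.00372
δv/v = √(0.0106) = 0.103
v = 6.73 m/s, so δv = 0.103 × 6.73 = 0.693 m/s.

0.693 m/s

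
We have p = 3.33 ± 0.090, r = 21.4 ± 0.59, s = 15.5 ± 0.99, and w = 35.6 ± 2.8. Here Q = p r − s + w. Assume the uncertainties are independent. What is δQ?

4.05

Let h = p·r = 71.3. δh/h = √((1·δp/p)² + (1·δr/r)²) = √(0.000730 + 0.000760) = 0.0386, so δh = 2.75.
Q = h − s + w: δQ = √(δh² + δs² + δw²) = √(7.57 + 0.980 + 7.84) = 4.05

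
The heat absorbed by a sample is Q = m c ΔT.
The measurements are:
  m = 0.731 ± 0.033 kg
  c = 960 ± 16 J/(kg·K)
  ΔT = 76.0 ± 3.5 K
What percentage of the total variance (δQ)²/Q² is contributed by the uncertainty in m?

(δQ/Q)² = (1·δm/m)² + (1·δc/c)² + (1·δΔT/ΔT)²
  m term: (1×0.0451)² = 0.00204
  c term: (1×0.0167)² = 0.000278
  ΔT term: (1×0.0461)² = 0.00212
Total = 0.00444. Share from m = 0.00204/0.00444 = 0.459.

45.9%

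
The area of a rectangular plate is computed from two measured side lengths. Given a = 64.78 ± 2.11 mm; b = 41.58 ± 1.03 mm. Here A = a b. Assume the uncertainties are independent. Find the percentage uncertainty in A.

For a monomial A ∝ a, b, fractional errors add in quadrature:
  (1·δa/a)² = (1×0.0326)² = 0.00106;  (1·δb/b)² = (1×0.0248)² = 0.000614
δA/A = √(0.00167) = 0.0409

4.09%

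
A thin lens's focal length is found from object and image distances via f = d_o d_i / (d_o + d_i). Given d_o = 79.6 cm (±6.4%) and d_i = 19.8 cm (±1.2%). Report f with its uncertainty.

∂f/∂d_o = (d_i/(d_o+d_i))² = 0.0397;  ∂f/∂d_i = (d_o/(d_o+d_i))² = 0.641
δf = √((∂f/∂d_o · δd_o)² + (∂f/∂d_i · δd_i)²) = √(0.0409 + 0.0232) = 0.253 cm
f = 15.9 cm.

15.9 ± 0.253 cm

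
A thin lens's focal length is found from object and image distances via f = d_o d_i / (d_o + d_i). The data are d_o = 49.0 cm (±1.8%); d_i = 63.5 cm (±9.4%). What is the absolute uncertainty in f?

1.17 cm

∂f/∂d_o = (d_i/(d_o+d_i))² = 0.319;  ∂f/∂d_i = (d_o/(d_o+d_i))² = 0.190
δf = √((∂f/∂d_o · δd_o)² + (∂f/∂d_i · δd_i)²) = √(0.0790 + 1.28) = 1.17 cm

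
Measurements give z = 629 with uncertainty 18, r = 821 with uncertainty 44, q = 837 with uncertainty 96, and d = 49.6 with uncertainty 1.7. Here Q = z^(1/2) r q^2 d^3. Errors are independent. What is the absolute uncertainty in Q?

4.53e+14

Since Q is a product/quotient, work with relative uncertainties:
  (½·δz/z)² = (0.5×0.0286)² = 0.000205;  (1·δr/r)² = (1×0.0536)² = 0.00287;  (2·δq/q)² = (2×0.115)² = 0.0526;  (3·δd/d)² = (3×0.0343)² = 0.0106
δQ/Q = √(0.0663) = 0.257
Q = 1.76e+15, so δQ = 0.257 × 1.76e+15 = 4.53e+14.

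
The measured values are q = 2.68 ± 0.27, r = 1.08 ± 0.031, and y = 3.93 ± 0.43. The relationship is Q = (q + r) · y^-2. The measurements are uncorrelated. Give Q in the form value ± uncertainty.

Let u = q + r = 3.76. δu = √(δq² + δr²) = √(0.0729 + 0.000961) = 0.272, so δu/u = 0.0723.
Q is then a monomial in u, y:
δQ/Q = √((δu/u)² + (-2·δy/y)²) = √(0.00522 + 0.0479) = 0.230
Q = 0.243, so δQ = 0.230 × 0.243 = 0.0561.

0.243 ± 0.0561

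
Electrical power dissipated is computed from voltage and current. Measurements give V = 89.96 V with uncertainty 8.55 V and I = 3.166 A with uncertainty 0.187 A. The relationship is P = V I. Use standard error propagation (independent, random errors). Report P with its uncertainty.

Relative error in a monomial: (δP/P)² = Σ (nᵢ · δxᵢ/xᵢ)².
  (1·δV/V)² = (1×0.0950)² = 0.00903;  (1·δI/I)² = (1×0.0591)² = 0.00349
δP/P = √(0.0125) = 0.112
P = 284.8 W, so δP = 0.112 × 284.8 = 31.9 W.

284.8 ± 31.9 W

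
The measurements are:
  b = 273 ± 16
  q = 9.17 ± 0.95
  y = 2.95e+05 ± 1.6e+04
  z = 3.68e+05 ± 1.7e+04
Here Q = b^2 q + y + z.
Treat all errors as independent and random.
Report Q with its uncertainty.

Let p = b^2·q = 6.83e+05. δp/p = √((2·δb/b)² + (1·δq/q)²) = √(0.0137 + 0.0107) = 0.156, so δp = 1.07e+05.
Q = p + y + z: δQ = √(δp² + δy² + δz²) = √(1.14e+10 + 2.56e+08 + 2.89e+08) = 1.09e+05
Q = 1.35e+06.

(1.35 ± 0.109) × 10^6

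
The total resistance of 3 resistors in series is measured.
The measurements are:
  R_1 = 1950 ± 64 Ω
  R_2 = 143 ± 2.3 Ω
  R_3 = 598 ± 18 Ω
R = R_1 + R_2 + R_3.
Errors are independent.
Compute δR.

66.5 Ω

R is a linear combination, so absolute uncertainties add in quadrature:
  (δR_1)² = 4100;  (δR_2)² = 5.29;  (δR_3)² = 324
δR = √(4430) = 66.5 Ω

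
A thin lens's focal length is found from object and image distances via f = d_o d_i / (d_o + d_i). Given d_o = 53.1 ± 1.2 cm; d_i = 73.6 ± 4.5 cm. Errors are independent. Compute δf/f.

∂f/∂d_o = (d_i/(d_o+d_i))² = 0.337;  ∂f/∂d_i = (d_o/(d_o+d_i))² = 0.176
δf = √((∂f/∂d_o · δd_o)² + (∂f/∂d_i · δd_i)²) = √(0.164 + 0.625) = 0.888 cm
f = 30.8 cm, so δf/f = 0.888/30.8 = 0.0288.

0.0288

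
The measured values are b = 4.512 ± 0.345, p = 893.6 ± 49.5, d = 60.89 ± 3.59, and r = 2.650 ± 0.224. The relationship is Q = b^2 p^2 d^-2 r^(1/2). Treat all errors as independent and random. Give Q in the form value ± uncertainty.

Products/powers → add relative errors in quadrature, weighted by exponent:
  (2·δb/b)² = (2×0.0765)² = 0.0234;  (2·δp/p)² = (2×0.0554)² = 0.0123;  (-2·δd/d)² = (-2×0.0590)² = 0.0139;  (½·δr/r)² = (0.5×0.0845)² = 0.00179
δQ/Q = √(0.0514) = 0.227
Q = 7138, so δQ = 0.227 × 7138 = 1620.

7138 ± 1620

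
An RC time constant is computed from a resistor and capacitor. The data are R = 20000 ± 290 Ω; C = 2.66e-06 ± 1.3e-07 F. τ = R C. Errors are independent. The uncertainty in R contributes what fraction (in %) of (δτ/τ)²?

8.09%

(δτ/τ)² = (1·δR/R)² + (1·δC/C)²
  R term: (1×0.0145)² = 0.000210
  C term: (1×0.0489)² = 0.00239
Total = 0.00260. Share from R = 0.000210/0.00260 = 0.0809.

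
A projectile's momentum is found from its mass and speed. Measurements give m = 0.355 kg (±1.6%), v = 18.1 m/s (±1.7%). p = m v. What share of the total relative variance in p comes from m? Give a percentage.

47.0%

(δp/p)² = (1·δm/m)² + (1·δv/v)²
  m term: (1×0.0160)² = 0.000256
  v term: (1×0.0170)² = 0.000289
Total = 0.000545. Share from m = 0.000256/0.000545 = 0.470.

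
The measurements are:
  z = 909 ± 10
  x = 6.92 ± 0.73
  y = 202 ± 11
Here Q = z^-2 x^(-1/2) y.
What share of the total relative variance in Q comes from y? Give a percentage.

(δQ/Q)² = (-2·δz/z)² + (−½·δx/x)² + (1·δy/y)²
  z term: (-2×0.0110)² = 0.000484
  x term: (-0.5×0.105)² = 0.00278
  y term: (1×0.0545)² = 0.00297
Total = 0.00623. Share from y = 0.00297/0.00623 = 0.476.

47.6%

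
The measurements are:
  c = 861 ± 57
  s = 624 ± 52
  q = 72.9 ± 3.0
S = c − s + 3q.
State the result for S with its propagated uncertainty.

For a sum/difference, combine absolute errors in quadrature:
  (δc)² = 3250;  (δs)² = 2700;  (3·δq)² = 81.0
δS = √(6030) = 77.7
S = 456.

456 ± 77.7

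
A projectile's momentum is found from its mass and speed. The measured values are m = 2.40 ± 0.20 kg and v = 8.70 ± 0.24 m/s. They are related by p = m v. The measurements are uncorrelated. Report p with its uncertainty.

p is a product of powers, so relative uncertainties combine in quadrature:
  (1·δm/m)² = (1×0.0833)² = 0.00694;  (1·δv/v)² = (1×0.0276)² = 0.000761
δp/p = √(0.00771) = 0.0878
p = 20.9 kg·m/s, so δp = 0.0878 × 20.9 = 1.83 kg·m/s.

20.9 ± 1.83 kg·m/s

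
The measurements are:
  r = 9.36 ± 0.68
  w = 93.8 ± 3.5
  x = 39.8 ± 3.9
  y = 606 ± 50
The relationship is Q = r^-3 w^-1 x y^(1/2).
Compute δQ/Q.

Each factor contributes (exponent × relative error)² to (δQ/Q)²:
  (-3·δr/r)² = (-3×0.0726)² = 0.0475;  (-1·δw/w)² = (-1×0.0373)² = 0.00139;  (1·δx/x)² = (1×0.0980)² = 0.00960;  (½·δy/y)² = (0.5×0.0825)² = 0.00170
δQ/Q = √(0.0602) = 0.245

0.245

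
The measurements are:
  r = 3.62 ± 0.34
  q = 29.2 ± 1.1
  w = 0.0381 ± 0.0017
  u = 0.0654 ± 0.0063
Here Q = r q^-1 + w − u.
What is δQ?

Let p = r·q^-1 = 0.124. δp/p = √((1·δr/r)² + (-1·δq/q)²) = √(0.00882 + 0.00142) = 0.101, so δp = 0.0125.
Q = p + w − u: δQ = √(δp² + δw² + δu²) = √(0.000157 + 2.89e-06 + 3.97e-05) = 0.0141

0.0141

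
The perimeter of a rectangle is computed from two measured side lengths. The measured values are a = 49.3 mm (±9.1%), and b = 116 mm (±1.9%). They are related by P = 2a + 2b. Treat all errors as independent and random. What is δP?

Each term contributes (cᵢ δxᵢ)² to (δP)²:
  (2·δa)² = 80.5;  (2·δb)² = 19.4
δP = √(99.9) = 10.00 mm

10.00 mm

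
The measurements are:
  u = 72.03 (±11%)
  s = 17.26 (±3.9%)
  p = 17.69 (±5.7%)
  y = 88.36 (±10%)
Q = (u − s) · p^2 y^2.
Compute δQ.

3.64e+07

Let w = u − s = 54.77. δw = √(δu² + δs²) = √(62.8 + 0.453) = 7.95, so δw/w = 0.145.
Q is then a monomial in w, p, y:
δQ/Q = √((δw/w)² + (2·δp/p)² + (2·δy/y)²) = √(0.0211 + 0.0130 + 0.0400) = 0.272
Q = 1.338e+08, so δQ = 0.272 × 1.338e+08 = 3.64e+07.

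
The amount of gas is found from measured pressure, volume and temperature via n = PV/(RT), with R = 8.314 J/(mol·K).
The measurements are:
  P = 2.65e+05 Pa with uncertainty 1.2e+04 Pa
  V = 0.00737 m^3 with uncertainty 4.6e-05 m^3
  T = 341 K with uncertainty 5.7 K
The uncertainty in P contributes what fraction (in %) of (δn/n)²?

86.6%

(δn/n)² = (1·δP/P)² + (1·δV/V)² + (-1·δT/T)²
  P term: (1×0.0453)² = 0.00205
  V term: (1×0.00624)² = 3.9e-05
  T term: (-1×0.0167)² = 0.000279
Total = 0.00237. Share from P = 0.00205/0.00237 = 0.866.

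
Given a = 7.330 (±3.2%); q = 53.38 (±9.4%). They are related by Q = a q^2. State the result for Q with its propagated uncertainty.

For a monomial Q ∝ a, q^2, fractional errors add in quadrature:
  (1·δa/a)² = (1×0.0320)² = 0.00102;  (2·δq/q)² = (2×0.0940)² = 0.0353
δQ/Q = √(0.0364) = 0.191
Q = 20890, so δQ = 0.191 × 20890 = 3980.

20890 ± 3980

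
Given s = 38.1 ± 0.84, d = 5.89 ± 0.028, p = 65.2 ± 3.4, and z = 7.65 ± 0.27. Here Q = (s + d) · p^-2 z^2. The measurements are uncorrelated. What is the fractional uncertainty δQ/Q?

Let u = s + d = 44.0. δu = √(δs² + δd²) = √(0.706 + 0.000784) = 0.840, so δu/u = 0.0191.
Q is then a monomial in u, p, z:
δQ/Q = √((δu/u)² + (-2·δp/p)² + (2·δz/z)²) = √(0.000365 + 0.0109 + 0.00498) = 0.127

0.127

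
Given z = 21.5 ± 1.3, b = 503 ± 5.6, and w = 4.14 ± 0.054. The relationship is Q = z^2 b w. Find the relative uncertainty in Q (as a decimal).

0.122

For a monomial Q ∝ z^2, b, w, fractional errors add in quadrature:
  (2·δz/z)² = (2×0.0605)² = 0.0146;  (1·δb/b)² = (1×0.0111)² = 0.000124;  (1·δw/w)² = (1×0.0130)² = 0.000170
δQ/Q = √(0.0149) = 0.122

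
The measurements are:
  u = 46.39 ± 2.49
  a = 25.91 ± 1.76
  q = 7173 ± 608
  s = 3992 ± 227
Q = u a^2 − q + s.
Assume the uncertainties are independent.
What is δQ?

Let p = u·a^2 = 31140. δp/p = √((1·δu/u)² + (2·δa/a)²) = √(0.00288 + 0.0185) = 0.146, so δp = 4550.
Q = p − q + s: δQ = √(δp² + δq² + δs²) = √(2.07e+07 + 3.7e+05 + 51500) = 4600

4600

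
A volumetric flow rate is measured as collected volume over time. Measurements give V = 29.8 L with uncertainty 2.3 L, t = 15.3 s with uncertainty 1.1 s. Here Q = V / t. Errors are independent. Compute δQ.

0.205 L/s

Q is a product of powers, so relative uncertainties combine in quadrature:
  (1·δV/V)² = (1×0.0772)² = 0.00596;  (-1·δt/t)² = (-1×0.0719)² = 0.00517
δQ/Q = √(0.0111) = 0.105
Q = 1.95 L/s, so δQ = 0.105 × 1.95 = 0.205 L/s.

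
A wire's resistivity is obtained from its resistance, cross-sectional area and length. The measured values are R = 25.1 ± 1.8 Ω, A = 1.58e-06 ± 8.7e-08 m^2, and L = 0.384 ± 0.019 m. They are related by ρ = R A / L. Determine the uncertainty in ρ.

For a monomial ρ ∝ R, A, L^-1, fractional errors add in quadrature:
  (1·δR/R)² = (1×0.0717)² = 0.00514;  (1·δA/A)² = (1×0.0551)² = 0.00303;  (-1·δL/L)² = (-1×0.0495)² = 0.00245
δρ/ρ = √(0.0106) = 0.103
ρ = 0.000103 Ω·m, so δρ = 0.103 × 0.000103 = 1.06e-05 Ω·m.

1.06e-05 Ω·m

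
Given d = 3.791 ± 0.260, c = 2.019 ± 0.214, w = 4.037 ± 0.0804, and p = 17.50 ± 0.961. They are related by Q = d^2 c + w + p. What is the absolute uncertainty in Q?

Let h = d^2·c = 29.02. δh/h = √((2·δd/d)² + (1·δc/c)²) = √(0.0188 + 0.0112) = 0.173, so δh = 5.03.
Q = h + w + p: δQ = √(δh² + δw² + δp²) = √(25.3 + 0.00646 + 0.924) = 5.12

5.12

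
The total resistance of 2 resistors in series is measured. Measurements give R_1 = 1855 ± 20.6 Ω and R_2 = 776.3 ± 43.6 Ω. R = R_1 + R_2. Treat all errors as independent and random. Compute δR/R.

0.0183

R is a linear combination, so absolute uncertainties add in quadrature:
  (δR_1)² = 424;  (δR_2)² = 1900
δR = √(2330) = 48.2 Ω
R = 2631 Ω, so δR/R = 48.2/2631 = 0.0183.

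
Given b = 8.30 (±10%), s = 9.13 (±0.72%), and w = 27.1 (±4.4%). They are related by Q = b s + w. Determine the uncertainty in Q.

Let p = b·s = 75.8. δp/p = √((1·δb/b)² + (1·δs/s)²) = √(0.0100 + 5.18e-05) = 0.100, so δp = 7.60.
Q = p + w: δQ = √(δp² + δw²) = √(57.7 + 1.42) = 7.69

7.69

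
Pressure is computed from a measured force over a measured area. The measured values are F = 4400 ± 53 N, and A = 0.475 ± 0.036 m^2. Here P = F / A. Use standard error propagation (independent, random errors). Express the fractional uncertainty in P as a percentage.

Relative error in a monomial: (δP/P)² = Σ (nᵢ · δxᵢ/xᵢ)².
  (1·δF/F)² = (1×0.0120)² = 0.000145;  (-1·δA/A)² = (-1×0.0758)² = 0.00574
δP/P = √(0.00589) = 0.0767

7.67%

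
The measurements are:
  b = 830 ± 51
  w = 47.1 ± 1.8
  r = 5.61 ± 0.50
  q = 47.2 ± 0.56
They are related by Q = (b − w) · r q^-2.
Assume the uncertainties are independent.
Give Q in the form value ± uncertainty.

Let u = b − w = 783. δu = √(δb² + δw²) = √(2600 + 3.24) = 51.0, so δu/u = 0.0652.
Q is then a monomial in u, r, q:
δQ/Q = √((δu/u)² + (1·δr/r)² + (-2·δq/q)²) = √(0.00425 + 0.00794 + 0.000563) = 0.113
Q = 1.97, so δQ = 0.113 × 1.97 = 0.223.

1.97 ± 0.223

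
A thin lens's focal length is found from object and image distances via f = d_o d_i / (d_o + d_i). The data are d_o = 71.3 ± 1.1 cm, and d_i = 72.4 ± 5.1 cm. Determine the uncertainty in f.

1.29 cm

∂f/∂d_o = (d_i/(d_o+d_i))² = 0.254;  ∂f/∂d_i = (d_o/(d_o+d_i))² = 0.246
δf = √((∂f/∂d_o · δd_o)² + (∂f/∂d_i · δd_i)²) = √(0.0780 + 1.58) = 1.29 cm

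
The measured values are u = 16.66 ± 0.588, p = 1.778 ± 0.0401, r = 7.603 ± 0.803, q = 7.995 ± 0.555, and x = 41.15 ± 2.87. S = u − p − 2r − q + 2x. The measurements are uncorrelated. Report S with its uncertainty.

73.98 ± 6.02

Absolute uncertainties add in quadrature for a linear combination:
  (δu)² = 0.346;  (δp)² = 0.00161;  (2·δr)² = 2.58;  (δq)² = 0.308;  (2·δx)² = 32.9
δS = √(36.2) = 6.02
S = 73.98.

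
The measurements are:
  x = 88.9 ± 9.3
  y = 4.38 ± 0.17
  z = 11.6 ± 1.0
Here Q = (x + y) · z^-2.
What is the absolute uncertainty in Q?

Let u = x + y = 93.3. δu = √(δx² + δy²) = √(86.5 + 0.0289) = 9.30, so δu/u = 0.0997.
Q is then a monomial in u, z:
δQ/Q = √((δu/u)² + (-2·δz/z)²) = √(0.00994 + 0.0297) = 0.199
Q = 0.693, so δQ = 0.199 × 0.693 = 0.138.

0.138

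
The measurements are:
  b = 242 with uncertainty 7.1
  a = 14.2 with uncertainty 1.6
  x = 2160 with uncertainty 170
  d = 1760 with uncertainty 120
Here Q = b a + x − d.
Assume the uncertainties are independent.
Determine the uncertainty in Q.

Let p = b·a = 3440. δp/p = √((1·δb/b)² + (1·δa/a)²) = √(0.000861 + 0.0127) = 0.116, so δp = 400.
Q = p + x − d: δQ = √(δp² + δx² + δd²) = √(1.6e+05 + 28900 + 14400) = 451

451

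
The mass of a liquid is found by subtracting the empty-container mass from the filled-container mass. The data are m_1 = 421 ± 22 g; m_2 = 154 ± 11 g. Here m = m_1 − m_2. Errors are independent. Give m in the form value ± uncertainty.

Sums and differences: (δm)² = Σ (cᵢ δxᵢ)².
  (δm_1)² = 484;  (δm_2)² = 121
δm = √(605) = 24.6 g
m = 267 g.

267 ± 24.6 g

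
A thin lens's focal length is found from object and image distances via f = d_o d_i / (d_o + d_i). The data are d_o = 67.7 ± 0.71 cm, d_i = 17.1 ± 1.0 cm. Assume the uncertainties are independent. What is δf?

0.638 cm

∂f/∂d_o = (d_i/(d_o+d_i))² = 0.0407;  ∂f/∂d_i = (d_o/(d_o+d_i))² = 0.637
δf = √((∂f/∂d_o · δd_o)² + (∂f/∂d_i · δd_i)²) = √(0.000834 + 0.406) = 0.638 cm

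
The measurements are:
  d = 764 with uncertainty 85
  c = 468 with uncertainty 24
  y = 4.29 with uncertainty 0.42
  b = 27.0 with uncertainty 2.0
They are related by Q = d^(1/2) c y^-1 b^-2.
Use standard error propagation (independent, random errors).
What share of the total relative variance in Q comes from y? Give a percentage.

25.7%

(δQ/Q)² = (½·δd/d)² + (1·δc/c)² + (-1·δy/y)² + (-2·δb/b)²
  d term: (0.5×0.111)² = 0.00309
  c term: (1×0.0513)² = 0.00263
  y term: (-1×0.0979)² = 0.00958
  b term: (-2×0.0741)² = 0.0219
Total = 0.0373. Share from y = 0.00958/0.0373 = 0.257.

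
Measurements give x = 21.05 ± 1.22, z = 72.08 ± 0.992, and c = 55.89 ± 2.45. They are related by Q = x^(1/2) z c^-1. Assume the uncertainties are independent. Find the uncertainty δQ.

Products/powers → add relative errors in quadrature, weighted by exponent:
  (½·δx/x)² = (0.5×0.0580)² = 0.000840;  (1·δz/z)² = (1×0.0138)² = 0.000189;  (-1·δc/c)² = (-1×0.0438)² = 0.00192
δQ/Q = √(0.00295) = 0.0543
Q = 5.917, so δQ = 0.0543 × 5.917 = 0.321.

0.321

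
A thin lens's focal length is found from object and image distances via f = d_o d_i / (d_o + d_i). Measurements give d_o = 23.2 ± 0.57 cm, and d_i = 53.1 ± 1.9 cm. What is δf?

0.327 cm

∂f/∂d_o = (d_i/(d_o+d_i))² = 0.484;  ∂f/∂d_i = (d_o/(d_o+d_i))² = 0.0925
δf = √((∂f/∂d_o · δd_o)² + (∂f/∂d_i · δd_i)²) = √(0.0762 + 0.0309) = 0.327 cm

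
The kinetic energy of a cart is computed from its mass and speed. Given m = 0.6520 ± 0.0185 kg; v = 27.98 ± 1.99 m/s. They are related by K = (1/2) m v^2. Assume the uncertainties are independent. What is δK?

37.0 J

Since K is a product/quotient, work with relative uncertainties:
  (1·δm/m)² = (1×0.0284)² = 0.000805;  (2·δv/v)² = (2×0.0711)² = 0.0202
δK/K = √(0.0210) = 0.145
K = 255.2 J, so δK = 0.145 × 255.2 = 37.0 J.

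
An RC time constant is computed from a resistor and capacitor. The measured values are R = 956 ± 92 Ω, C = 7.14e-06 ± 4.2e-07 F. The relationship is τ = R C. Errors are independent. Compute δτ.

0.000770 s

Relative error in a monomial: (δτ/τ)² = Σ (nᵢ · δxᵢ/xᵢ)².
  (1·δR/R)² = (1×0.0962)² = 0.00926;  (1·δC/C)² = (1×0.0588)² = 0.00346
δτ/τ = √(0.0127) = 0.113
τ = 0.00683 s, so δτ = 0.113 × 0.00683 = 0.000770 s.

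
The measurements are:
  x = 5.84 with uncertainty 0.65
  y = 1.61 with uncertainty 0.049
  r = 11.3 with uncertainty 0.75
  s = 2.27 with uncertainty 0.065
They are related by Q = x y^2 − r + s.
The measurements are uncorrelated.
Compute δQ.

Let p = x·y^2 = 15.1. δp/p = √((1·δx/x)² + (2·δy/y)²) = √(0.0124 + 0.00371) = 0.127, so δp = 1.92.
Q = p − r + s: δQ = √(δp² + δr² + δs²) = √(3.69 + 0.562 + 0.00423) = 2.06

2.06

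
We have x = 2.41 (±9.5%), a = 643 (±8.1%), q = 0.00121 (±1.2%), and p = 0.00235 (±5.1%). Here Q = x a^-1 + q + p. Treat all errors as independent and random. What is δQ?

0.000483

Let w = x·a^-1 = 0.00375. δw/w = √((1·δx/x)² + (-1·δa/a)²) = √(0.00903 + 0.00656) = 0.125, so δw = 0.000468.
Q = w + q + p: δQ = √(δw² + δq² + δp²) = √(2.19e-07 + 2.11e-10 + 1.44e-08) = 0.000483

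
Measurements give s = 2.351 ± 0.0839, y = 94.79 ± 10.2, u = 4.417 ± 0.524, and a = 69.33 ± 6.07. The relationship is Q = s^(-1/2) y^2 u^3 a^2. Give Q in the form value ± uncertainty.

Q is a product of powers, so relative uncertainties combine in quadrature:
  (−½·δs/s)² = (-0.5×0.0357)² = 0.000318;  (2·δy/y)² = (2×0.108)² = 0.0463;  (3·δu/u)² = (3×0.119)² = 0.127;  (2·δa/a)² = (2×0.0876)² = 0.0307
δQ/Q = √(0.204) = 0.452
Q = 2.427e+09, so δQ = 0.452 × 2.427e+09 = 1.1e+09.

(2.427 ± 1.10) × 10^9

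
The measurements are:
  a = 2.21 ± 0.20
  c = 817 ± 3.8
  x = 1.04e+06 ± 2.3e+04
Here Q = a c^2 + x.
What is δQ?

1.36e+05

Let p = a·c^2 = 1.48e+06. δp/p = √((1·δa/a)² + (2·δc/c)²) = √(0.00819 + 8.65e-05) = 0.0910, so δp = 1.34e+05.
Q = p + x: δQ = √(δp² + δx²) = √(1.8e+10 + 5.29e+08) = 1.36e+05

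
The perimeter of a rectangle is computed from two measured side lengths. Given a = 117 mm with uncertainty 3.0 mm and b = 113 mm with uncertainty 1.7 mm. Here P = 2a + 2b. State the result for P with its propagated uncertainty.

460 ± 6.90 mm

P is a linear combination, so absolute uncertainties add in quadrature:
  (2·δa)² = 36.0;  (2·δb)² = 11.6
δP = √(47.6) = 6.90 mm
P = 460 mm.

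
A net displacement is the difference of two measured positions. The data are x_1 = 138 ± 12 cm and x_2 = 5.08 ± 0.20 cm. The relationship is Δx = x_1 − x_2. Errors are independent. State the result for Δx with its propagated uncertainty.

133 ± 12.0 cm

Δx is a linear combination, so absolute uncertainties add in quadrature:
  (δx_1)² = 144;  (δx_2)² = 0.0400
δΔx = √(144) = 12.0 cm
Δx = 133 cm.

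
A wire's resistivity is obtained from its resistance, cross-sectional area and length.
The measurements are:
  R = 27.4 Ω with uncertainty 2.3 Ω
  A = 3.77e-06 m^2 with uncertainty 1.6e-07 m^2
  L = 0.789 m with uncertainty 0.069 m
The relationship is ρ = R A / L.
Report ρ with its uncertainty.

(1.31 ± 0.168) × 10^-4 Ω·m

For a monomial ρ ∝ R, A, L^-1, fractional errors add in quadrature:
  (1·δR/R)² = (1×0.0839)² = 0.00705;  (1·δA/A)² = (1×0.0424)² = 0.00180;  (-1·δL/L)² = (-1×0.0875)² = 0.00765
δρ/ρ = √(0.0165) = 0.128
ρ = 0.000131 Ω·m, so δρ = 0.128 × 0.000131 = 1.68e-05 Ω·m.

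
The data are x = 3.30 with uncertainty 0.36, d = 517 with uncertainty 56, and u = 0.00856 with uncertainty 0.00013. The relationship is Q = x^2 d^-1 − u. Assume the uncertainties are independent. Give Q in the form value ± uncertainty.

0.0125 ± 0.00513

Let p = x^2·d^-1 = 0.0211. δp/p = √((2·δx/x)² + (-1·δd/d)²) = √(0.0476 + 0.0117) = 0.244, so δp = 0.00513.
Q = p − u: δQ = √(δp² + δu²) = √(2.63e-05 + 1.69e-08) = 0.00513
Q = 0.0125.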